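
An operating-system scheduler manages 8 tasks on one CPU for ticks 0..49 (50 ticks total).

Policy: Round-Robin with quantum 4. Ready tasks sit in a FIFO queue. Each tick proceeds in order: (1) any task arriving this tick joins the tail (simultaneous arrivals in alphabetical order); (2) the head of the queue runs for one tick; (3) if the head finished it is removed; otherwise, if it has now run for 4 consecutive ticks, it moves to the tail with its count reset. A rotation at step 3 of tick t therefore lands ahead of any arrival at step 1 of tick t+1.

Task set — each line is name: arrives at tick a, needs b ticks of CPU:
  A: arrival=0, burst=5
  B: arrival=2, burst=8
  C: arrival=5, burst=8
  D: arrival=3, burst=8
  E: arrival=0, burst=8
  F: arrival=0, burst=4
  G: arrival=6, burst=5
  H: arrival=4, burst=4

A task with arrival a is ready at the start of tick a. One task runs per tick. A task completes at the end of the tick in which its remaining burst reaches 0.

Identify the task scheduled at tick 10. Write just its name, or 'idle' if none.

t=0: queue=[A,E,F] q_used=0 → run A
t=1: queue=[A,E,F] q_used=1 → run A
t=2: queue=[A,E,F,B] q_used=2 → run A
t=3: queue=[A,E,F,B,D] q_used=3 → run A
t=4: queue=[E,F,B,D,A,H] q_used=0 → run E
t=5: queue=[E,F,B,D,A,H,C] q_used=1 → run E
t=6: queue=[E,F,B,D,A,H,C,G] q_used=2 → run E
t=7: queue=[E,F,B,D,A,H,C,G] q_used=3 → run E
t=8: queue=[F,B,D,A,H,C,G,E] q_used=0 → run F
t=9: queue=[F,B,D,A,H,C,G,E] q_used=1 → run F
t=10: queue=[F,B,D,A,H,C,G,E] q_used=2 → run F
t=11: queue=[F,B,D,A,H,C,G,E] q_used=3 → run F
t=12: queue=[B,D,A,H,C,G,E] q_used=0 → run B
t=13: queue=[B,D,A,H,C,G,E] q_used=1 → run B
t=14: queue=[B,D,A,H,C,G,E] q_used=2 → run B
t=15: queue=[B,D,A,H,C,G,E] q_used=3 → run B
t=16: queue=[D,A,H,C,G,E,B] q_used=0 → run D
t=17: queue=[D,A,H,C,G,E,B] q_used=1 → run D
t=18: queue=[D,A,H,C,G,E,B] q_used=2 → run D
t=19: queue=[D,A,H,C,G,E,B] q_used=3 → run D
t=20: queue=[A,H,C,G,E,B,D] q_used=0 → run A
t=21: queue=[H,C,G,E,B,D] q_used=0 → run H
t=22: queue=[H,C,G,E,B,D] q_used=1 → run H
t=23: queue=[H,C,G,E,B,D] q_used=2 → run H
t=24: queue=[H,C,G,E,B,D] q_used=3 → run H
t=25: queue=[C,G,E,B,D] q_used=0 → run C
t=26: queue=[C,G,E,B,D] q_used=1 → run C
t=27: queue=[C,G,E,B,D] q_used=2 → run C
t=28: queue=[C,G,E,B,D] q_used=3 → run C
t=29: queue=[G,E,B,D,C] q_used=0 → run G
t=30: queue=[G,E,B,D,C] q_used=1 → run G
t=31: queue=[G,E,B,D,C] q_used=2 → run G
t=32: queue=[G,E,B,D,C] q_used=3 → run G
t=33: queue=[E,B,D,C,G] q_used=0 → run E
t=34: queue=[E,B,D,C,G] q_used=1 → run E
t=35: queue=[E,B,D,C,G] q_used=2 → run E
t=36: queue=[E,B,D,C,G] q_used=3 → run E
t=37: queue=[B,D,C,G] q_used=0 → run B
t=38: queue=[B,D,C,G] q_used=1 → run B
t=39: queue=[B,D,C,G] q_used=2 → run B
t=40: queue=[B,D,C,G] q_used=3 → run B
t=41: queue=[D,C,G] q_used=0 → run D
t=42: queue=[D,C,G] q_used=1 → run D
t=43: queue=[D,C,G] q_used=2 → run D
t=44: queue=[D,C,G] q_used=3 → run D
t=45: queue=[C,G] q_used=0 → run C
t=46: queue=[C,G] q_used=1 → run C
t=47: queue=[C,G] q_used=2 → run C
t=48: queue=[C,G] q_used=3 → run C
t=49: queue=[G] q_used=0 → run G

running at tick 10 = F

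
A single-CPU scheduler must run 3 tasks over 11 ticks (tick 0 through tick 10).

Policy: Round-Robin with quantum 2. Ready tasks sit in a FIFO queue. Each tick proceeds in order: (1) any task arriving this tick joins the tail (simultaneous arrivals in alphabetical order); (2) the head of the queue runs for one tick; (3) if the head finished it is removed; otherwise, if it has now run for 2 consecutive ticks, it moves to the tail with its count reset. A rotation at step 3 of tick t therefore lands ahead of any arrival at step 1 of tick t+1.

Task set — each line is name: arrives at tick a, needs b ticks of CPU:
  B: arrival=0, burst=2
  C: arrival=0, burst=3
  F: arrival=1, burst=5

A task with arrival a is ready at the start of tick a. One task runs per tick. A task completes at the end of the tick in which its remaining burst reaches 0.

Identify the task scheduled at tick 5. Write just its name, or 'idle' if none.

running at tick 5 = F

t=0: queue=[B,C] q_used=0 → run B
t=1: queue=[B,C,F] q_used=1 → run B
t=2: queue=[C,F] q_used=0 → run C
t=3: queue=[C,F] q_used=1 → run C
t=4: queue=[F,C] q_used=0 → run F
t=5: queue=[F,C] q_used=1 → run F
t=6: queue=[C,F] q_used=0 → run C
t=7: queue=[F] q_used=0 → run F
t=8: queue=[F] q_used=1 → run F
t=9: queue=[F] q_used=0 → run F
t=10: (idle)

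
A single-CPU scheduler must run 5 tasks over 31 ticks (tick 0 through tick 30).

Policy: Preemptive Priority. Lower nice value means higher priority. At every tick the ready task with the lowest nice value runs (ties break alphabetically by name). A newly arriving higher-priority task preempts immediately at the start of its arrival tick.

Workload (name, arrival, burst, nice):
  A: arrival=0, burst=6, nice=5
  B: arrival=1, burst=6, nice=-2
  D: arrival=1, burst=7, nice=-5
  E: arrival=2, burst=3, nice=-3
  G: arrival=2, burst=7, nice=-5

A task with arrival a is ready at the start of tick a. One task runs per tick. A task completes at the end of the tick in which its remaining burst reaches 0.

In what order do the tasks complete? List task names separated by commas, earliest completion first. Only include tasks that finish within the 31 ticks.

completion order = D, G, E, B, A

t=0: ready={A} → run A
t=1: ready={A,B,D} → run D
t=2: ready={A,B,D,E,G} → run D
t=3: ready={A,B,D,E,G} → run D
t=4: ready={A,B,D,E,G} → run D
t=5: ready={A,B,D,E,G} → run D
t=6: ready={A,B,D,E,G} → run D
t=7: ready={A,B,D,E,G} → run D
t=8: ready={A,B,E,G} → run G
t=9: ready={A,B,E,G} → run G
t=10: ready={A,B,E,G} → run G
t=11: ready={A,B,E,G} → run G
t=12: ready={A,B,E,G} → run G
t=13: ready={A,B,E,G} → run G
t=14: ready={A,B,E,G} → run G
t=15: ready={A,B,E} → run E
t=16: ready={A,B,E} → run E
t=17: ready={A,B,E} → run E
t=18: ready={A,B} → run B
t=19: ready={A,B} → run B
t=20: ready={A,B} → run B
t=21: ready={A,B} → run B
t=22: ready={A,B} → run B
t=23: ready={A,B} → run B
t=24: ready={A} → run A
t=25: ready={A} → run A
t=26: ready={A} → run A
t=27: ready={A} → run A
t=28: ready={A} → run A
t=29: (idle)
t=30: (idle)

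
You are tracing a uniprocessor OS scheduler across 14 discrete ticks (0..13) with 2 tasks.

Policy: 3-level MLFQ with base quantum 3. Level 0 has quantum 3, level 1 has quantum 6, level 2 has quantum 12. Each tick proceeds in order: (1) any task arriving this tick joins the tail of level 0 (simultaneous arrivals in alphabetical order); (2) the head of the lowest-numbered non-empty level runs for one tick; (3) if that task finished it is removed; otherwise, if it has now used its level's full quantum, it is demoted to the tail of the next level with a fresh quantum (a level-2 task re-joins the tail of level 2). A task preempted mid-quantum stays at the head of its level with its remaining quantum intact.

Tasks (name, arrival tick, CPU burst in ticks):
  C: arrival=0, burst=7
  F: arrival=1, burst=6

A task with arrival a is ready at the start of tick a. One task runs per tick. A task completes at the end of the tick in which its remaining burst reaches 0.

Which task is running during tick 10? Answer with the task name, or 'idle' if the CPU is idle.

t=0: L0/L1/L2 = C/-/- → run C
t=1: L0/L1/L2 = CF/-/- → run C
t=2: L0/L1/L2 = CF/-/- → run C
t=3: L0/L1/L2 = F/C/- → run F
t=4: L0/L1/L2 = F/C/- → run F
t=5: L0/L1/L2 = F/C/- → run F
t=6: L0/L1/L2 = -/CF/- → run C
t=7: L0/L1/L2 = -/CF/- → run C
t=8: L0/L1/L2 = -/CF/- → run C
t=9: L0/L1/L2 = -/CF/- → run C
t=10: L0/L1/L2 = -/F/- → run F
t=11: L0/L1/L2 = -/F/- → run F
t=12: L0/L1/L2 = -/F/- → run F
t=13: (idle)

running at tick 10 = F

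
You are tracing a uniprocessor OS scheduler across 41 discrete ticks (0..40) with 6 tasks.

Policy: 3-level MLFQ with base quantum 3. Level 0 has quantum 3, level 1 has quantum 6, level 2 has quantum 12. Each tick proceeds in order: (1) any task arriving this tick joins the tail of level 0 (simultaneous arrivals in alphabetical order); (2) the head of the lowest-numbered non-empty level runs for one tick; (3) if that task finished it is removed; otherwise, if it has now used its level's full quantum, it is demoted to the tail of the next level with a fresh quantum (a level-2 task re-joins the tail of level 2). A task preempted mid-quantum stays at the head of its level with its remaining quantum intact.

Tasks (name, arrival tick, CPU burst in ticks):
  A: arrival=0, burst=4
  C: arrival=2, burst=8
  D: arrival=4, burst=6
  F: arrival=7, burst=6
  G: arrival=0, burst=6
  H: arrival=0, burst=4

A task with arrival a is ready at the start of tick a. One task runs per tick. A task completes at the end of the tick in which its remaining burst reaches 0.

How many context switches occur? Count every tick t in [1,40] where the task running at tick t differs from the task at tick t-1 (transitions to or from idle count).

t=0: L0/L1/L2 = AGH/-/- → run A
t=1: L0/L1/L2 = AGH/-/- → run A
t=2: L0/L1/L2 = AGHC/-/- → run A
t=3: L0/L1/L2 = GHC/A/- → run G
t=4: L0/L1/L2 = GHCD/A/- → run G
t=5: L0/L1/L2 = GHCD/A/- → run G
t=6: L0/L1/L2 = HCD/AG/- → run H
t=7: L0/L1/L2 = HCDF/AG/- → run H
t=8: L0/L1/L2 = HCDF/AG/- → run H
t=9: L0/L1/L2 = CDF/AGH/- → run C
t=10: L0/L1/L2 = CDF/AGH/- → run C
t=11: L0/L1/L2 = CDF/AGH/- → run C
t=12: L0/L1/L2 = DF/AGHC/- → run D
t=13: L0/L1/L2 = DF/AGHC/- → run D
t=14: L0/L1/L2 = DF/AGHC/- → run D
t=15: L0/L1/L2 = F/AGHCD/- → run F
t=16: L0/L1/L2 = F/AGHCD/- → run F
t=17: L0/L1/L2 = F/AGHCD/- → run F
t=18: L0/L1/L2 = -/AGHCDF/- → run A
t=19: L0/L1/L2 = -/GHCDF/- → run G
t=20: L0/L1/L2 = -/GHCDF/- → run G
t=21: L0/L1/L2 = -/GHCDF/- → run G
t=22: L0/L1/L2 = -/HCDF/- → run H
t=23: L0/L1/L2 = -/CDF/- → run C
t=24: L0/L1/L2 = -/CDF/- → run C
t=25: L0/L1/L2 = -/CDF/- → run C
t=26: L0/L1/L2 = -/CDF/- → run C
t=27: L0/L1/L2 = -/CDF/- → run C
t=28: L0/L1/L2 = -/DF/- → run D
t=29: L0/L1/L2 = -/DF/- → run D
t=30: L0/L1/L2 = -/DF/- → run D
t=31: L0/L1/L2 = -/F/- → run F
t=32: L0/L1/L2 = -/F/- → run F
t=33: L0/L1/L2 = -/F/- → run F
t=34: (idle)
t=35: (idle)
t=36: (idle)
t=37: (idle)
t=38: (idle)
t=39: (idle)
t=40: (idle)

context switches = 12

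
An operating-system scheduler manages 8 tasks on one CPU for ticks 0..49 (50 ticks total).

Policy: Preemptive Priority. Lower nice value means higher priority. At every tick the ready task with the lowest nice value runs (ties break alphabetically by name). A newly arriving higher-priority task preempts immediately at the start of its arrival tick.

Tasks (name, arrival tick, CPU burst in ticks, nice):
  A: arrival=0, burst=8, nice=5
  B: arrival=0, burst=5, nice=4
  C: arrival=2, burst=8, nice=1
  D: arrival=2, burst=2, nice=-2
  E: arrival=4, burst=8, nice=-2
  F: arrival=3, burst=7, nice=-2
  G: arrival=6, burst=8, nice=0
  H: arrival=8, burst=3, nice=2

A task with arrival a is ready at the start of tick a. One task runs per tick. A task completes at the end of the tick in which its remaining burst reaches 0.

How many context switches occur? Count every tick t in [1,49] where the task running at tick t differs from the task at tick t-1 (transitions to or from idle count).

context switches = 9

t=0: ready={A,B} → run B
t=1: ready={A,B} → run B
t=2: ready={A,B,C,D} → run D
t=3: ready={A,B,C,D,F} → run D
t=4: ready={A,B,C,E,F} → run E
t=5: ready={A,B,C,E,F} → run E
t=6: ready={A,B,C,E,F,G} → run E
t=7: ready={A,B,C,E,F,G} → run E
t=8: ready={A,B,C,E,F,G,H} → run E
t=9: ready={A,B,C,E,F,G,H} → run E
t=10: ready={A,B,C,E,F,G,H} → run E
t=11: ready={A,B,C,E,F,G,H} → run E
t=12: ready={A,B,C,F,G,H} → run F
t=13: ready={A,B,C,F,G,H} → run F
t=14: ready={A,B,C,F,G,H} → run F
t=15: ready={A,B,C,F,G,H} → run F
t=16: ready={A,B,C,F,G,H} → run F
t=17: ready={A,B,C,F,G,H} → run F
t=18: ready={A,B,C,F,G,H} → run F
t=19: ready={A,B,C,G,H} → run G
t=20: ready={A,B,C,G,H} → run G
t=21: ready={A,B,C,G,H} → run G
t=22: ready={A,B,C,G,H} → run G
t=23: ready={A,B,C,G,H} → run G
t=24: ready={A,B,C,G,H} → run G
t=25: ready={A,B,C,G,H} → run G
t=26: ready={A,B,C,G,H} → run G
t=27: ready={A,B,C,H} → run C
t=28: ready={A,B,C,H} → run C
t=29: ready={A,B,C,H} → run C
t=30: ready={A,B,C,H} → run C
t=31: ready={A,B,C,H} → run C
t=32: ready={A,B,C,H} → run C
t=33: ready={A,B,C,H} → run C
t=34: ready={A,B,C,H} → run C
t=35: ready={A,B,H} → run H
t=36: ready={A,B,H} → run H
t=37: ready={A,B,H} → run H
t=38: ready={A,B} → run B
t=39: ready={A,B} → run B
t=40: ready={A,B} → run B
t=41: ready={A} → run A
t=42: ready={A} → run A
t=43: ready={A} → run A
t=44: ready={A} → run A
t=45: ready={A} → run A
t=46: ready={A} → run A
t=47: ready={A} → run A
t=48: ready={A} → run A
t=49: (idle)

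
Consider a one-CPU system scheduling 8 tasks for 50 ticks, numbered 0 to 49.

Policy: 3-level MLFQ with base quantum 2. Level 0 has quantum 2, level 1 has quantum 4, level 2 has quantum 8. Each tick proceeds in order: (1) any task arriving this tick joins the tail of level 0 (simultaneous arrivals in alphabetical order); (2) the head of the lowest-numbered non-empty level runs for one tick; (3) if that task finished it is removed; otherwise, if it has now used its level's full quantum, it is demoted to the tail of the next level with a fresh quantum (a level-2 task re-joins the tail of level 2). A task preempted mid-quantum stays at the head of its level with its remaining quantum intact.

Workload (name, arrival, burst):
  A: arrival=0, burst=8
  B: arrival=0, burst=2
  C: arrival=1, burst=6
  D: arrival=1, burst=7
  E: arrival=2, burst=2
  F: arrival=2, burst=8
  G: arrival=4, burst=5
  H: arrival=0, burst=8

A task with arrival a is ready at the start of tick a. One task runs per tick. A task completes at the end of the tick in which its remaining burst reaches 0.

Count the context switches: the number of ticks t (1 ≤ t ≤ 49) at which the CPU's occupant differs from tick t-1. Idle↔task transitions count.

t=0: L0/L1/L2 = ABH/-/- → run A
t=1: L0/L1/L2 = ABHCD/-/- → run A
t=2: L0/L1/L2 = BHCDEF/A/- → run B
t=3: L0/L1/L2 = BHCDEF/A/- → run B
t=4: L0/L1/L2 = HCDEFG/A/- → run H
t=5: L0/L1/L2 = HCDEFG/A/- → run H
t=6: L0/L1/L2 = CDEFG/AH/- → run C
t=7: L0/L1/L2 = CDEFG/AH/- → run C
t=8: L0/L1/L2 = DEFG/AHC/- → run D
t=9: L0/L1/L2 = DEFG/AHC/- → run D
t=10: L0/L1/L2 = EFG/AHCD/- → run E
t=11: L0/L1/L2 = EFG/AHCD/- → run E
t=12: L0/L1/L2 = FG/AHCD/- → run F
t=13: L0/L1/L2 = FG/AHCD/- → run F
t=14: L0/L1/L2 = G/AHCDF/- → run G
t=15: L0/L1/L2 = G/AHCDF/- → run G
t=16: L0/L1/L2 = -/AHCDFG/- → run A
t=17: L0/L1/L2 = -/AHCDFG/- → run A
t=18: L0/L1/L2 = -/AHCDFG/- → run A
t=19: L0/L1/L2 = -/AHCDFG/- → run A
t=20: L0/L1/L2 = -/HCDFG/A → run H
t=21: L0/L1/L2 = -/HCDFG/A → run H
t=22: L0/L1/L2 = -/HCDFG/A → run H
t=23: L0/L1/L2 = -/HCDFG/A → run H
t=24: L0/L1/L2 = -/CDFG/AH → run C
t=25: L0/L1/L2 = -/CDFG/AH → run C
t=26: L0/L1/L2 = -/CDFG/AH → run C
t=27: L0/L1/L2 = -/CDFG/AH → run C
t=28: L0/L1/L2 = -/DFG/AH → run D
t=29: L0/L1/L2 = -/DFG/AH → run D
t=30: L0/L1/L2 = -/DFG/AH → run D
t=31: L0/L1/L2 = -/DFG/AH → run D
t=32: L0/L1/L2 = -/FG/AHD → run F
t=33: L0/L1/L2 = -/FG/AHD → run F
t=34: L0/L1/L2 = -/FG/AHD → run F
t=35: L0/L1/L2 = -/FG/AHD → run F
t=36: L0/L1/L2 = -/G/AHDF → run G
t=37: L0/L1/L2 = -/G/AHDF → run G
t=38: L0/L1/L2 = -/G/AHDF → run G
t=39: L0/L1/L2 = -/-/AHDF → run A
t=40: L0/L1/L2 = -/-/AHDF → run A
t=41: L0/L1/L2 = -/-/HDF → run H
t=42: L0/L1/L2 = -/-/HDF → run H
t=43: L0/L1/L2 = -/-/DF → run D
t=44: L0/L1/L2 = -/-/F → run F
t=45: L0/L1/L2 = -/-/F → run F
t=46: (idle)
t=47: (idle)
t=48: (idle)
t=49: (idle)

context switches = 18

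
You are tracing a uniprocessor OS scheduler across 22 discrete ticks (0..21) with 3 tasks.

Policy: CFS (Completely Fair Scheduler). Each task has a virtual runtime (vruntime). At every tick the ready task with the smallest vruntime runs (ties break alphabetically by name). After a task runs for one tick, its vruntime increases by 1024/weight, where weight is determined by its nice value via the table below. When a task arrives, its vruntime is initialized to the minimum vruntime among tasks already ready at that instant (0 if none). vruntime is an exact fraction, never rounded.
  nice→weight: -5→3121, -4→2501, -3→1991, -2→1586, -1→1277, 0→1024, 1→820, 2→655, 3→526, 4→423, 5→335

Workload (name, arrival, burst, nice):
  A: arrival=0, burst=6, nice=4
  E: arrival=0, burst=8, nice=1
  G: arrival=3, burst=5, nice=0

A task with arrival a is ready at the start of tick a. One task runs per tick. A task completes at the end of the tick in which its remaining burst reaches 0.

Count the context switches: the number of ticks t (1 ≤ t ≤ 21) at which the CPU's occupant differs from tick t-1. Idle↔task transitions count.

context switches = 16

t=0: vr[A=0 E=0] → run A
t=1: vr[A=1024/423 E=0] → run E
t=2: vr[A=1024/423 E=256/205] → run E
t=3: vr[A=1024/423 E=512/205 G=1024/423] → run A
t=4: vr[A=2048/423 E=512/205 G=1024/423] → run G
t=5: vr[A=2048/423 E=512/205 G=1447/423] → run E
t=6: vr[A=2048/423 E=768/205 G=1447/423] → run G
t=7: vr[A=2048/423 E=768/205 G=1870/423] → run E
t=8: vr[A=2048/423 E=1024/205 G=1870/423] → run G
t=9: vr[A=2048/423 E=1024/205 G=2293/423] → run A
t=10: vr[A=1024/141 E=1024/205 G=2293/423] → run E
t=11: vr[A=1024/141 E=256/41 G=2293/423] → run G
t=12: vr[A=1024/141 E=256/41 G=2716/423] → run E
t=13: vr[A=1024/141 E=1536/205 G=2716/423] → run G
t=14: vr[A=1024/141 E=1536/205] → run A
t=15: vr[A=4096/423 E=1536/205] → run E
t=16: vr[A=4096/423 E=1792/205] → run E
t=17: vr[A=4096/423] → run A
t=18: vr[A=5120/423] → run A
t=19: (idle)
t=20: (idle)
t=21: (idle)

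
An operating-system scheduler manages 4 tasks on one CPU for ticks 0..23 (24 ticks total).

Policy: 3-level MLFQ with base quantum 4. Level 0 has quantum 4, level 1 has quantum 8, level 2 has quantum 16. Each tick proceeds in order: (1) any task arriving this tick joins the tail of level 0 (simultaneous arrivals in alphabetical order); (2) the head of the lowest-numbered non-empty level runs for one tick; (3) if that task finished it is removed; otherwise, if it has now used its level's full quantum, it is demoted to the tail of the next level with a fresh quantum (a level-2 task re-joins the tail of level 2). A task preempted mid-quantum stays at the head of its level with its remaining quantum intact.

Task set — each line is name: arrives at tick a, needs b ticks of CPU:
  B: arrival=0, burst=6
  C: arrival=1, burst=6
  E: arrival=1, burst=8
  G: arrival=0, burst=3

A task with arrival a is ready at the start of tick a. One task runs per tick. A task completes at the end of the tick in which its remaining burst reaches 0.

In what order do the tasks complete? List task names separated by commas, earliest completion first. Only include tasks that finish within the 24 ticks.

t=0: L0/L1/L2 = BG/-/- → run B
t=1: L0/L1/L2 = BGCE/-/- → run B
t=2: L0/L1/L2 = BGCE/-/- → run B
t=3: L0/L1/L2 = BGCE/-/- → run B
t=4: L0/L1/L2 = GCE/B/- → run G
t=5: L0/L1/L2 = GCE/B/- → run G
t=6: L0/L1/L2 = GCE/B/- → run G
t=7: L0/L1/L2 = CE/B/- → run C
t=8: L0/L1/L2 = CE/B/- → run C
t=9: L0/L1/L2 = CE/B/- → run C
t=10: L0/L1/L2 = CE/B/- → run C
t=11: L0/L1/L2 = E/BC/- → run E
t=12: L0/L1/L2 = E/BC/- → run E
t=13: L0/L1/L2 = E/BC/- → run E
t=14: L0/L1/L2 = E/BC/- → run E
t=15: L0/L1/L2 = -/BCE/- → run B
t=16: L0/L1/L2 = -/BCE/- → run B
t=17: L0/L1/L2 = -/CE/- → run C
t=18: L0/L1/L2 = -/CE/- → run C
t=19: L0/L1/L2 = -/E/- → run E
t=20: L0/L1/L2 = -/E/- → run E
t=21: L0/L1/L2 = -/E/- → run E
t=22: L0/L1/L2 = -/E/- → run E
t=23: (idle)

completion order = G, B, C, E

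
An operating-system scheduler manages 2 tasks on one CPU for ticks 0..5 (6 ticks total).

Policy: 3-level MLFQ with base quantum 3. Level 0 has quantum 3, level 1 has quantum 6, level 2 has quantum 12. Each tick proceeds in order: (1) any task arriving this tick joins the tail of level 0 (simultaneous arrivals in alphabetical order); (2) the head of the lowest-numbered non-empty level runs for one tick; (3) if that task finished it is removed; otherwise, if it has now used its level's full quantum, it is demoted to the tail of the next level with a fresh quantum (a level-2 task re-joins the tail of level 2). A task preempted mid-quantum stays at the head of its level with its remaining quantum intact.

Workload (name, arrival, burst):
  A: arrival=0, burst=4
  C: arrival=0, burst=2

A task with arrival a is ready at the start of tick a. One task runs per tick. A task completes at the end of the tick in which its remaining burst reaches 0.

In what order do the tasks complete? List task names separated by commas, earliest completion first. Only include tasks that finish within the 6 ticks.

completion order = C, A

t=0: L0/L1/L2 = AC/-/- → run A
t=1: L0/L1/L2 = AC/-/- → run A
t=2: L0/L1/L2 = AC/-/- → run A
t=3: L0/L1/L2 = C/A/- → run C
t=4: L0/L1/L2 = C/A/- → run C
t=5: L0/L1/L2 = -/A/- → run A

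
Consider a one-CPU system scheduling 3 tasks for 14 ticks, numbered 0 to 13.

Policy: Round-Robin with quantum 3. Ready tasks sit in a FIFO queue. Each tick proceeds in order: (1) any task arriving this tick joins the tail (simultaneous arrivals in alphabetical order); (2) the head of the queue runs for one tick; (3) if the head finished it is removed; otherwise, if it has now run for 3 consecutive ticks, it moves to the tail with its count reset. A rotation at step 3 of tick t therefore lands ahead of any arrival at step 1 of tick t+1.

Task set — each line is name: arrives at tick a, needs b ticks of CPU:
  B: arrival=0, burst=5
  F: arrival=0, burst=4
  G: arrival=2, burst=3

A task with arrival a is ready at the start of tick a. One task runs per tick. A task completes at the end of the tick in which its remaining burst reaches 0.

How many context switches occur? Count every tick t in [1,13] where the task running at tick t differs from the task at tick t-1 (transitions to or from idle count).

t=0: queue=[B,F] q_used=0 → run B
t=1: queue=[B,F] q_used=1 → run B
t=2: queue=[B,F,G] q_used=2 → run B
t=3: queue=[F,G,B] q_used=0 → run F
t=4: queue=[F,G,B] q_used=1 → run F
t=5: queue=[F,G,B] q_used=2 → run F
t=6: queue=[G,B,F] q_used=0 → run G
t=7: queue=[G,B,F] q_used=1 → run G
t=8: queue=[G,B,F] q_used=2 → run G
t=9: queue=[B,F] q_used=0 → run B
t=10: queue=[B,F] q_used=1 → run B
t=11: queue=[F] q_used=0 → run F
t=12: (idle)
t=13: (idle)

context switches = 5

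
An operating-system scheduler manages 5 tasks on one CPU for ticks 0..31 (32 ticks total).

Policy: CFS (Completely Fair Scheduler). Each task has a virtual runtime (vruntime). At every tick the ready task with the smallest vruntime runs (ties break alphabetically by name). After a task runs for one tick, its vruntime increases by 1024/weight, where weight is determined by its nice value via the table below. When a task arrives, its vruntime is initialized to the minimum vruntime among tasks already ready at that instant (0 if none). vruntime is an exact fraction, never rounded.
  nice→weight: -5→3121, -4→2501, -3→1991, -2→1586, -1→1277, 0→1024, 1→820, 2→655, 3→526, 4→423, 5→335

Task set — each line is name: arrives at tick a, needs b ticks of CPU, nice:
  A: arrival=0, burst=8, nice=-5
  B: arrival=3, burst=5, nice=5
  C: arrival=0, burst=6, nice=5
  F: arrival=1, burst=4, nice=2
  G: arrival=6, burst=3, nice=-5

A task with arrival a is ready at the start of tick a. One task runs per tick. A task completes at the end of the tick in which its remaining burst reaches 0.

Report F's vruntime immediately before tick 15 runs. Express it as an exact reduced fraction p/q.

t=0: vr[A=0 C=0] → run A
t=1: vr[A=1024/3121 C=0 F=0] → run C
t=2: vr[A=1024/3121 C=1024/335 F=0] → run F
t=3: vr[A=1024/3121 B=1024/3121 C=1024/335 F=1024/655] → run A
t=4: vr[A=2048/3121 B=1024/3121 C=1024/335 F=1024/655] → run B
t=5: vr[A=2048/3121 B=3538944/1045535 C=1024/335 F=1024/655] → run A
t=6: vr[A=3072/3121 B=3538944/1045535 C=1024/335 F=1024/655 G=3072/3121] → run A
t=7: vr[A=4096/3121 B=3538944/1045535 C=1024/335 F=1024/655 G=3072/3121] → run G
t=8: vr[A=4096/3121 B=3538944/1045535 C=1024/335 F=1024/655 G=4096/3121] → run A
t=9: vr[A=5120/3121 B=3538944/1045535 C=1024/335 F=1024/655 G=4096/3121] → run G
t=10: vr[A=5120/3121 B=3538944/1045535 C=1024/335 F=1024/655 G=5120/3121] → run F
t=11: vr[A=5120/3121 B=3538944/1045535 C=1024/335 F=2048/655 G=5120/3121] → run A
t=12: vr[A=6144/3121 B=3538944/1045535 C=1024/335 F=2048/655 G=5120/3121] → run G
t=13: vr[A=6144/3121 B=3538944/1045535 C=1024/335 F=2048/655] → run A
t=14: vr[A=7168/3121 B=3538944/1045535 C=1024/335 F=2048/655] → run A
t=15: vr[B=3538944/1045535 C=1024/335 F=2048/655] → run C
t=16: vr[B=3538944/1045535 C=2048/335 F=2048/655] → run F
t=17: vr[B=3538944/1045535 C=2048/335 F=3072/655] → run B
t=18: vr[B=6734848/1045535 C=2048/335 F=3072/655] → run F
t=19: vr[B=6734848/1045535 C=2048/335] → run C
t=20: vr[B=6734848/1045535 C=3072/335] → run B
t=21: vr[B=9930752/1045535 C=3072/335] → run C
t=22: vr[B=9930752/1045535 C=4096/335] → run B
t=23: vr[B=13126656/1045535 C=4096/335] → run C
t=24: vr[B=13126656/1045535 C=1024/67] → run B
t=25: vr[C=1024/67] → run C
t=26: (idle)
t=27: (idle)
t=28: (idle)
t=29: (idle)
t=30: (idle)
t=31: (idle)

vruntime(F, start of tick 15) = 2048/655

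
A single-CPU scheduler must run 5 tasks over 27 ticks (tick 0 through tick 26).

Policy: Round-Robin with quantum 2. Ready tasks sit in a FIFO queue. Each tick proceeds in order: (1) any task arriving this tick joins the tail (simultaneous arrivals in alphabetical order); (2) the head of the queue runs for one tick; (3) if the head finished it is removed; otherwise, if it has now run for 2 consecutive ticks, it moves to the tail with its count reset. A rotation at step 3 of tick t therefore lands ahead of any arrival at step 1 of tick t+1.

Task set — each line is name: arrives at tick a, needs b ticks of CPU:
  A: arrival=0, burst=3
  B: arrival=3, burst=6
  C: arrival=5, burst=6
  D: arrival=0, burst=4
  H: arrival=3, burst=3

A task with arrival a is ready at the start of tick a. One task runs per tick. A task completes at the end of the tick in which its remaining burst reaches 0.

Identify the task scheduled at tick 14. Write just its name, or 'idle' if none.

t=0: queue=[A,D] q_used=0 → run A
t=1: queue=[A,D] q_used=1 → run A
t=2: queue=[D,A] q_used=0 → run D
t=3: queue=[D,A,B,H] q_used=1 → run D
t=4: queue=[A,B,H,D] q_used=0 → run A
t=5: queue=[B,H,D,C] q_used=0 → run B
t=6: queue=[B,H,D,C] q_used=1 → run B
t=7: queue=[H,D,C,B] q_used=0 → run H
t=8: queue=[H,D,C,B] q_used=1 → run H
t=9: queue=[D,C,B,H] q_used=0 → run D
t=10: queue=[D,C,B,H] q_used=1 → run D
t=11: queue=[C,B,H] q_used=0 → run C
t=12: queue=[C,B,H] q_used=1 → run C
t=13: queue=[B,H,C] q_used=0 → run B
t=14: queue=[B,H,C] q_used=1 → run B
t=15: queue=[H,C,B] q_used=0 → run H
t=16: queue=[C,B] q_used=0 → run C
t=17: queue=[C,B] q_used=1 → run C
t=18: queue=[B,C] q_used=0 → run B
t=19: queue=[B,C] q_used=1 → run B
t=20: queue=[C] q_used=0 → run C
t=21: queue=[C] q_used=1 → run C
t=22: (idle)
t=23: (idle)
t=24: (idle)
t=25: (idle)
t=26: (idle)

running at tick 14 = B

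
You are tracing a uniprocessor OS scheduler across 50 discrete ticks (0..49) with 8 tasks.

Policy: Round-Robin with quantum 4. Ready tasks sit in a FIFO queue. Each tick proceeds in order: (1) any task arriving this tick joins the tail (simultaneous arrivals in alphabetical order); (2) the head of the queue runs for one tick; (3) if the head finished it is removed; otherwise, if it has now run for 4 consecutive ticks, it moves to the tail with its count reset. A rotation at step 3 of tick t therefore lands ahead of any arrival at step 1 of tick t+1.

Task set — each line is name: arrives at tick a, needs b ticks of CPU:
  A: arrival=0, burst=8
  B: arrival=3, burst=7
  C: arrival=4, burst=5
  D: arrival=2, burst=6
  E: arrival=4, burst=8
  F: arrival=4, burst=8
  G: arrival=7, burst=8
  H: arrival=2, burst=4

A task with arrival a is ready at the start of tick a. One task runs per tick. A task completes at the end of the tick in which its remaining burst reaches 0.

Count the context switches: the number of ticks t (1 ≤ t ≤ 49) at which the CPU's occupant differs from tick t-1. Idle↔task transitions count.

context switches = 13

t=0: queue=[A] q_used=0 → run A
t=1: queue=[A] q_used=1 → run A
t=2: queue=[A,D,H] q_used=2 → run A
t=3: queue=[A,D,H,B] q_used=3 → run A
t=4: queue=[D,H,B,A,C,E,F] q_used=0 → run D
t=5: queue=[D,H,B,A,C,E,F] q_used=1 → run D
t=6: queue=[D,H,B,A,C,E,F] q_used=2 → run D
t=7: queue=[D,H,B,A,C,E,F,G] q_used=3 → run D
t=8: queue=[H,B,A,C,E,F,G,D] q_used=0 → run H
t=9: queue=[H,B,A,C,E,F,G,D] q_used=1 → run H
t=10: queue=[H,B,A,C,E,F,G,D] q_used=2 → run H
t=11: queue=[H,B,A,C,E,F,G,D] q_used=3 → run H
t=12: queue=[B,A,C,E,F,G,D] q_used=0 → run B
t=13: queue=[B,A,C,E,F,G,D] q_used=1 → run B
t=14: queue=[B,A,C,E,F,G,D] q_used=2 → run B
t=15: queue=[B,A,C,E,F,G,D] q_used=3 → run B
t=16: queue=[A,C,E,F,G,D,B] q_used=0 → run A
t=17: queue=[A,C,E,F,G,D,B] q_used=1 → run A
t=18: queue=[A,C,E,F,G,D,B] q_used=2 → run A
t=19: queue=[A,C,E,F,G,D,B] q_used=3 → run A
t=20: queue=[C,E,F,G,D,B] q_used=0 → run C
t=21: queue=[C,E,F,G,D,B] q_used=1 → run C
t=22: queue=[C,E,F,G,D,B] q_used=2 → run C
t=23: queue=[C,E,F,G,D,B] q_used=3 → run C
t=24: queue=[E,F,G,D,B,C] q_used=0 → run E
t=25: queue=[E,F,G,D,B,C] q_used=1 → run E
t=26: queue=[E,F,G,D,B,C] q_used=2 → run E
t=27: queue=[E,F,G,D,B,C] q_used=3 → run E
t=28: queue=[F,G,D,B,C,E] q_used=0 → run F
t=29: queue=[F,G,D,B,C,E] q_used=1 → run F
t=30: queue=[F,G,D,B,C,E] q_used=2 → run F
t=31: queue=[F,G,D,B,C,E] q_used=3 → run F
t=32: queue=[G,D,B,C,E,F] q_used=0 → run G
t=33: queue=[G,D,B,C,E,F] q_used=1 → run G
t=34: queue=[G,D,B,C,E,F] q_used=2 → run G
t=35: queue=[G,D,B,C,E,F] q_used=3 → run G
t=36: queue=[D,B,C,E,F,G] q_used=0 → run D
t=37: queue=[D,B,C,E,F,G] q_used=1 → run D
t=38: queue=[B,C,E,F,G] q_used=0 → run B
t=39: queue=[B,C,E,F,G] q_used=1 → run B
t=40: queue=[B,C,E,F,G] q_used=2 → run B
t=41: queue=[C,E,F,G] q_used=0 → run C
t=42: queue=[E,F,G] q_used=0 → run E
t=43: queue=[E,F,G] q_used=1 → run E
t=44: queue=[E,F,G] q_used=2 → run E
t=45: queue=[E,F,G] q_used=3 → run E
t=46: queue=[F,G] q_used=0 → run F
t=47: queue=[F,G] q_used=1 → run F
t=48: queue=[F,G] q_used=2 → run F
t=49: queue=[F,G] q_used=3 → run F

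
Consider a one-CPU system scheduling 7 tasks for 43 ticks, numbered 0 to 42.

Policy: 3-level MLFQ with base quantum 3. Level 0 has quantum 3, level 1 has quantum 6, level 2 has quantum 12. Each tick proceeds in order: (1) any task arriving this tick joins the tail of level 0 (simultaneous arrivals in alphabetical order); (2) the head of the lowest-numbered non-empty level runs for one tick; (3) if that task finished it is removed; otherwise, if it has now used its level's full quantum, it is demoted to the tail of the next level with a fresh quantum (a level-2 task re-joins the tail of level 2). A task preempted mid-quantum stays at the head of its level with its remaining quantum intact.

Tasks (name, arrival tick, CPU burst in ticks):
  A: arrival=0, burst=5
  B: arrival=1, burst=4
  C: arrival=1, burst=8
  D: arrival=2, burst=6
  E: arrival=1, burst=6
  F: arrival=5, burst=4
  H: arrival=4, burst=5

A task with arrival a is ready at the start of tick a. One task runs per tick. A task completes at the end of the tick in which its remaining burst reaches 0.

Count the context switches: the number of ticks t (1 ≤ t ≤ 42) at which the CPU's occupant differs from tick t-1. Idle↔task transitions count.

context switches = 14

t=0: L0/L1/L2 = A/-/- → run A
t=1: L0/L1/L2 = ABCE/-/- → run A
t=2: L0/L1/L2 = ABCED/-/- → run A
t=3: L0/L1/L2 = BCED/A/- → run B
t=4: L0/L1/L2 = BCEDH/A/- → run B
t=5: L0/L1/L2 = BCEDHF/A/- → run B
t=6: L0/L1/L2 = CEDHF/AB/- → run C
t=7: L0/L1/L2 = CEDHF/AB/- → run C
t=8: L0/L1/L2 = CEDHF/AB/- → run C
t=9: L0/L1/L2 = EDHF/ABC/- → run E
t=10: L0/L1/L2 = EDHF/ABC/- → run E
t=11: L0/L1/L2 = EDHF/ABC/- → run E
t=12: L0/L1/L2 = DHF/ABCE/- → run D
t=13: L0/L1/L2 = DHF/ABCE/- → run D
t=14: L0/L1/L2 = DHF/ABCE/- → run D
t=15: L0/L1/L2 = HF/ABCED/- → run H
t=16: L0/L1/L2 = HF/ABCED/- → run H
t=17: L0/L1/L2 = HF/ABCED/- → run H
t=18: L0/L1/L2 = F/ABCEDH/- → run F
t=19: L0/L1/L2 = F/ABCEDH/- → run F
t=20: L0/L1/L2 = F/ABCEDH/- → run F
t=21: L0/L1/L2 = -/ABCEDHF/- → run A
t=22: L0/L1/L2 = -/ABCEDHF/- → run A
t=23: L0/L1/L2 = -/BCEDHF/- → run B
t=24: L0/L1/L2 = -/CEDHF/- → run C
t=25: L0/L1/L2 = -/CEDHF/- → run C
t=26: L0/L1/L2 = -/CEDHF/- → run C
t=27: L0/L1/L2 = -/CEDHF/- → run C
t=28: L0/L1/L2 = -/CEDHF/- → run C
t=29: L0/L1/L2 = -/EDHF/- → run E
t=30: L0/L1/L2 = -/EDHF/- → run E
t=31: L0/L1/L2 = -/EDHF/- → run E
t=32: L0/L1/L2 = -/DHF/- → run D
t=33: L0/L1/L2 = -/DHF/- → run D
t=34: L0/L1/L2 = -/DHF/- → run D
t=35: L0/L1/L2 = -/HF/- → run H
t=36: L0/L1/L2 = -/HF/- → run H
t=37: L0/L1/L2 = -/F/- → run F
t=38: (idle)
t=39: (idle)
t=40: (idle)
t=41: (idle)
t=42: (idle)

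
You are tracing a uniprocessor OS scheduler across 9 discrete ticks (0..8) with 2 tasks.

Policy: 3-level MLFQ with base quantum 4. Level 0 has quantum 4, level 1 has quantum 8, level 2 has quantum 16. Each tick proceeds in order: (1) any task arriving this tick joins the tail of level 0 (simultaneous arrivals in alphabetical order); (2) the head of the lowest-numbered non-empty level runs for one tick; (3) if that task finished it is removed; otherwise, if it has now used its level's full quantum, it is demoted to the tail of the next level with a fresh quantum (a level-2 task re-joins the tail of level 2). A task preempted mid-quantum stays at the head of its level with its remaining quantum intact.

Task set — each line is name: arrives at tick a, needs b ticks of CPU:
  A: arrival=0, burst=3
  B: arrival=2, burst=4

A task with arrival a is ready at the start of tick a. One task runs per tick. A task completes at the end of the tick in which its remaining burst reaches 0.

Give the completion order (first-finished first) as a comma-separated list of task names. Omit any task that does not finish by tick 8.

completion order = A, B

t=0: L0/L1/L2 = A/-/- → run A
t=1: L0/L1/L2 = A/-/- → run A
t=2: L0/L1/L2 = AB/-/- → run A
t=3: L0/L1/L2 = B/-/- → run B
t=4: L0/L1/L2 = B/-/- → run B
t=5: L0/L1/L2 = B/-/- → run B
t=6: L0/L1/L2 = B/-/- → run B
t=7: (idle)
t=8: (idle)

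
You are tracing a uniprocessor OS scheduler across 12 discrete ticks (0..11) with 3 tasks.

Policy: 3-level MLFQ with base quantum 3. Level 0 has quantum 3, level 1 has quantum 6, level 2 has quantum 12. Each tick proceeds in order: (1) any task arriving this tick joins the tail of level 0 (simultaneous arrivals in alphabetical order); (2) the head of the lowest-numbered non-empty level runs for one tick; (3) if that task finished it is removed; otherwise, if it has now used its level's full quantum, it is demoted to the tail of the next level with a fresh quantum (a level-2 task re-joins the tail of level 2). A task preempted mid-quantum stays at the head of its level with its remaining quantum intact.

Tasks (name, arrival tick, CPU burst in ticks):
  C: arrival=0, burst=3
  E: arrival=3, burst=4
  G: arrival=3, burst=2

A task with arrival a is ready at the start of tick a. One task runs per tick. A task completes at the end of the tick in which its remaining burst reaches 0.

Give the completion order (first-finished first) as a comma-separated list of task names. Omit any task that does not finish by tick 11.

t=0: L0/L1/L2 = C/-/- → run C
t=1: L0/L1/L2 = C/-/- → run C
t=2: L0/L1/L2 = C/-/- → run C
t=3: L0/L1/L2 = EG/-/- → run E
t=4: L0/L1/L2 = EG/-/- → run E
t=5: L0/L1/L2 = EG/-/- → run E
t=6: L0/L1/L2 = G/E/- → run G
t=7: L0/L1/L2 = G/E/- → run G
t=8: L0/L1/L2 = -/E/- → run E
t=9: (idle)
t=10: (idle)
t=11: (idle)

completion order = C, G, E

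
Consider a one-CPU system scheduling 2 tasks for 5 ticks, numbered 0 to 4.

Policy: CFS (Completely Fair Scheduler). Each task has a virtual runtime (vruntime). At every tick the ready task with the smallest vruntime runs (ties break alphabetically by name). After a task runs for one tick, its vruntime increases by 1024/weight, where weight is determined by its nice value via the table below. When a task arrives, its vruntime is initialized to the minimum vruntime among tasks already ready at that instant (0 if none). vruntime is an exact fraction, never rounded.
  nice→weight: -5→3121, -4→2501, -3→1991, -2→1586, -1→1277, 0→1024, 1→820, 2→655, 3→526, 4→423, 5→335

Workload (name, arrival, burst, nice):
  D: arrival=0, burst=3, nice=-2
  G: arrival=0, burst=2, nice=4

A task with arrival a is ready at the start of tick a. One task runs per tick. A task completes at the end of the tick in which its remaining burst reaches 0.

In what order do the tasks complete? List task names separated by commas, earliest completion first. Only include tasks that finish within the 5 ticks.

completion order = D, G

t=0: vr[D=0 G=0] → run D
t=1: vr[D=512/793 G=0] → run G
t=2: vr[D=512/793 G=1024/423] → run D
t=3: vr[D=1024/793 G=1024/423] → run D
t=4: vr[G=1024/423] → run G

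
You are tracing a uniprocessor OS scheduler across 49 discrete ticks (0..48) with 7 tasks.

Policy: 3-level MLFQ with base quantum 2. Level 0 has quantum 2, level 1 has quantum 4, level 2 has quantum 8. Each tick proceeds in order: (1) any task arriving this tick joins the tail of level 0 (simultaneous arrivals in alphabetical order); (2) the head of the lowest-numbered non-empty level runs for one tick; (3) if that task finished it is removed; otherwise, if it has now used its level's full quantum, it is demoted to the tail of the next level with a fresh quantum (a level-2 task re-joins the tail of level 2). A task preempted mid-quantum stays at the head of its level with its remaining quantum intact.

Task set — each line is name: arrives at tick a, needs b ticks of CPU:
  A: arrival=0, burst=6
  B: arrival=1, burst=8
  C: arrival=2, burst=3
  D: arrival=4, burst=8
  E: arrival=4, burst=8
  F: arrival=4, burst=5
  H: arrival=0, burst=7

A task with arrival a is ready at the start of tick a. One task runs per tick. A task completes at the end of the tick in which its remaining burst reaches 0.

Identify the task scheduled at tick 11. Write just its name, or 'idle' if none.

t=0: L0/L1/L2 = AH/-/- → run A
t=1: L0/L1/L2 = AHB/-/- → run A
t=2: L0/L1/L2 = HBC/A/- → run H
t=3: L0/L1/L2 = HBC/A/- → run H
t=4: L0/L1/L2 = BCDEF/AH/- → run B
t=5: L0/L1/L2 = BCDEF/AH/- → run B
t=6: L0/L1/L2 = CDEF/AHB/- → run C
t=7: L0/L1/L2 = CDEF/AHB/- → run C
t=8: L0/L1/L2 = DEF/AHBC/- → run D
t=9: L0/L1/L2 = DEF/AHBC/- → run D
t=10: L0/L1/L2 = EF/AHBCD/- → run E
t=11: L0/L1/L2 = EF/AHBCD/- → run E
t=12: L0/L1/L2 = F/AHBCDE/- → run F
t=13: L0/L1/L2 = F/AHBCDE/- → run F
t=14: L0/L1/L2 = -/AHBCDEF/- → run A
t=15: L0/L1/L2 = -/AHBCDEF/- → run A
t=16: L0/L1/L2 = -/AHBCDEF/- → run A
t=17: L0/L1/L2 = -/AHBCDEF/- → run A
t=18: L0/L1/L2 = -/HBCDEF/- → run H
t=19: L0/L1/L2 = -/HBCDEF/- → run H
t=20: L0/L1/L2 = -/HBCDEF/- → run H
t=21: L0/L1/L2 = -/HBCDEF/- → run H
t=22: L0/L1/L2 = -/BCDEF/H → run B
t=23: L0/L1/L2 = -/BCDEF/H → run B
t=24: L0/L1/L2 = -/BCDEF/H → run B
t=25: L0/L1/L2 = -/BCDEF/H → run B
t=26: L0/L1/L2 = -/CDEF/HB → run C
t=27: L0/L1/L2 = -/DEF/HB → run D
t=28: L0/L1/L2 = -/DEF/HB → run D
t=29: L0/L1/L2 = -/DEF/HB → run D
t=30: L0/L1/L2 = -/DEF/HB → run D
t=31: L0/L1/L2 = -/EF/HBD → run E
t=32: L0/L1/L2 = -/EF/HBD → run E
t=33: L0/L1/L2 = -/EF/HBD → run E
t=34: L0/L1/L2 = -/EF/HBD → run E
t=35: L0/L1/L2 = -/F/HBDE → run F
t=36: L0/L1/L2 = -/F/HBDE → run F
t=37: L0/L1/L2 = -/F/HBDE → run F
t=38: L0/L1/L2 = -/-/HBDE → run H
t=39: L0/L1/L2 = -/-/BDE → run B
t=40: L0/L1/L2 = -/-/BDE → run B
t=41: L0/L1/L2 = -/-/DE → run D
t=42: L0/L1/L2 = -/-/DE → run D
t=43: L0/L1/L2 = -/-/E → run E
t=44: L0/L1/L2 = -/-/E → run E
t=45: (idle)
t=46: (idle)
t=47: (idle)
t=48: (idle)

running at tick 11 = E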